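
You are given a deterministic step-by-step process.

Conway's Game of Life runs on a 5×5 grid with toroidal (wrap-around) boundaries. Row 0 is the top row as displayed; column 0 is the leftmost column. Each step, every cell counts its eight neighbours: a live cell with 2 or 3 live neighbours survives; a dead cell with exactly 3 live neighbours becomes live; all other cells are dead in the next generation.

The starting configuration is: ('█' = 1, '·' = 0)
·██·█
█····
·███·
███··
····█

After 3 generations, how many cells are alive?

[0] ·██·█
█····
·███·
███··
····█
[1] ·█·██
█···█
···██
█···█
····█
[2] ···█·
··█··
···█·
█····
·····
[3] ·····
··██·
·····
·····
·····

2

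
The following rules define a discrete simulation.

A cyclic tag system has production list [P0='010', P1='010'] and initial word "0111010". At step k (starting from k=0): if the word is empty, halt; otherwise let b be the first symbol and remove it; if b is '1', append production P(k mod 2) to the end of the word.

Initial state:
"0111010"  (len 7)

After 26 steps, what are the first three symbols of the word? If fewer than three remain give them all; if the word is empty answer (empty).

t=0: "0111010"  (len 7)
t=1: "111010"  (len 6)
t=2: "11010010"  (len 8)
t=3: "1010010010"  (len 10)
t=4: "010010010010"  (len 12)
t=5: "10010010010"  (len 11)
t=6: "0010010010010"  (len 13)
t=7: "010010010010"  (len 12)
t=8: "10010010010"  (len 11)
t=9: "0010010010010"  (len 13)
t=10: "010010010010"  (len 12)
t=11: "10010010010"  (len 11)
t=12: "0010010010010"  (len 13)
t=13: "010010010010"  (len 12)
t=14: "10010010010"  (len 11)
t=15: "0010010010010"  (len 13)
t=16: "010010010010"  (len 12)
t=17: "10010010010"  (len 11)
t=18: "0010010010010"  (len 13)
t=19: "010010010010"  (len 12)
t=20: "10010010010"  (len 11)
t=21: "0010010010010"  (len 13)
t=22: "010010010010"  (len 12)
t=23: "10010010010"  (len 11)
t=24: "0010010010010"  (len 13)
t=25: "010010010010"  (len 12)
t=26: "10010010010"  (len 11)

100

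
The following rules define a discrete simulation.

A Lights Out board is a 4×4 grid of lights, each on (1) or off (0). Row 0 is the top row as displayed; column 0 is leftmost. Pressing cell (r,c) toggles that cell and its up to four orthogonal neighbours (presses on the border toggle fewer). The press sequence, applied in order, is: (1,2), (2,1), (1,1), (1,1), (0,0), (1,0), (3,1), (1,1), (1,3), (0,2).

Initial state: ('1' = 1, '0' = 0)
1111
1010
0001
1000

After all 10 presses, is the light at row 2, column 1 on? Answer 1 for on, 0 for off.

1

[0] 1111
1010
0001
1000
[1] 1101
1101
0011
1000
[2] 1101
1001
1101
1100
[3] 1001
0111
1001
1100
[4] 1101
1001
1101
1100
[5] 0001
0001
1101
1100
[6] 1001
1101
0101
1100
[7] 1001
1101
0001
0010
[8] 1101
0011
0101
0010
[9] 1100
0000
0100
0010
[10] 1011
0010
0100
0010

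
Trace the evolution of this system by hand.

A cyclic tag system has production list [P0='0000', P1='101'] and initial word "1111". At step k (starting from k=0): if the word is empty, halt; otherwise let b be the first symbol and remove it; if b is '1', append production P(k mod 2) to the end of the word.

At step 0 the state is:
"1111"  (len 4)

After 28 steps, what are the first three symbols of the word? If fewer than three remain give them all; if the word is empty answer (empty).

[0] "1111"  (len 4)
[1] "1110000"  (len 7)
[2] "110000101"  (len 9)
[3] "100001010000"  (len 12)
[4] "00001010000101"  (len 14)
[5] "0001010000101"  (len 13)
[6] "001010000101"  (len 12)
[7] "01010000101"  (len 11)
[8] "1010000101"  (len 10)
[9] "0100001010000"  (len 13)
[10] "100001010000"  (len 12)
[11] "000010100000000"  (len 15)
[12] "00010100000000"  (len 14)
[13] "0010100000000"  (len 13)
[14] "010100000000"  (len 12)
[15] "10100000000"  (len 11)
[16] "0100000000101"  (len 13)
[17] "100000000101"  (len 12)
[18] "00000000101101"  (len 14)
[19] "0000000101101"  (len 13)
[20] "000000101101"  (len 12)
[21] "00000101101"  (len 11)
[22] "0000101101"  (len 10)
[23] "000101101"  (len 9)
[24] "00101101"  (len 8)
[25] "0101101"  (len 7)
[26] "101101"  (len 6)
[27] "011010000"  (len 9)
[28] "11010000"  (len 8)

110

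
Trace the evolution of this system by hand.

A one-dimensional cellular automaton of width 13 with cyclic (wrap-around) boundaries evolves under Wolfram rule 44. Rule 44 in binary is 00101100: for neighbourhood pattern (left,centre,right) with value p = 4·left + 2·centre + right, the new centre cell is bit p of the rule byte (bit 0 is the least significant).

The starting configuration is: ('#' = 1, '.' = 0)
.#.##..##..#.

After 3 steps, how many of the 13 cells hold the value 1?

3

[0] .#.##..##..#.
[1] .###...#...#.
[2] .#.....#...#.
[3] .#.....#...#.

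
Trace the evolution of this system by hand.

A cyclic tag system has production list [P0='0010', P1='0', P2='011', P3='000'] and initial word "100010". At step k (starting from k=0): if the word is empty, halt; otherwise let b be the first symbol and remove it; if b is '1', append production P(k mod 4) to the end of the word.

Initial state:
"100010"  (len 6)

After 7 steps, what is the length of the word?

gen 0: "100010"  (len 6)
gen 1: "000100010"  (len 9)
gen 2: "00100010"  (len 8)
gen 3: "0100010"  (len 7)
gen 4: "100010"  (len 6)
gen 5: "000100010"  (len 9)
gen 6: "00100010"  (len 8)
gen 7: "0100010"  (len 7)

7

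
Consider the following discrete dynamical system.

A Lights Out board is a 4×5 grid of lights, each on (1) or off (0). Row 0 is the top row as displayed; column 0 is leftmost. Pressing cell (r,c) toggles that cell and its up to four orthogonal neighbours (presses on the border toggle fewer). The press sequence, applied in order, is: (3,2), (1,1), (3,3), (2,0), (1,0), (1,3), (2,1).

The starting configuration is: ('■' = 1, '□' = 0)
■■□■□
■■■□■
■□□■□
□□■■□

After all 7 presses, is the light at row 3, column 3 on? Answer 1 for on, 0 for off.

0) ■■□■□
■■■□■
■□□■□
□□■■□
1) ■■□■□
■■■□■
■□■■□
□■□□□
2) ■□□■□
□□□□■
■■■■□
□■□□□
3) ■□□■□
□□□□■
■■■□□
□■■■■
4) ■□□■□
■□□□■
□□■□□
■■■■■
5) □□□■□
□■□□■
■□■□□
■■■■■
6) □□□□□
□■■■□
■□■■□
■■■■■
7) □□□□□
□□■■□
□■□■□
■□■■■

1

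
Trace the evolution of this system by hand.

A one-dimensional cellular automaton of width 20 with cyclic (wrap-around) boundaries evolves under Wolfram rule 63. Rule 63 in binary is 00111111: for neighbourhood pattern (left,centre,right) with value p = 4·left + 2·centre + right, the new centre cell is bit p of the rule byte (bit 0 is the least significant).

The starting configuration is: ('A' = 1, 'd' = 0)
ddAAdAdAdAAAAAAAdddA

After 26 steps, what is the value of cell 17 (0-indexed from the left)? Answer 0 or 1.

0

gen 0: ddAAdAdAdAAAAAAAdddA
gen 1: AAAdAAAAAAddddddAAAA
gen 2: dddAAdddddAAAAAAAddd
gen 3: AAAAdAAAAAAddddddAAA
gen 4: ddddAAdddddAAAAAAAdd
gen 5: AAAAAdAAAAAAddddddAA
gen 6: dddddAAdddddAAAAAAAd
gen 7: AAAAAAdAAAAAAddddddA
gen 8: ddddddAAdddddAAAAAAA
gen 9: AAAAAAAdAAAAAAdddddd
gen 10: AddddddAAdddddAAAAAA
gen 11: dAAAAAAAdAAAAAAddddd
gen 12: AAddddddAAdddddAAAAA
gen 13: ddAAAAAAAdAAAAAAdddd
gen 14: AAAddddddAAdddddAAAA
gen 15: dddAAAAAAAdAAAAAAddd
gen 16: AAAAddddddAAdddddAAA
gen 17: ddddAAAAAAAdAAAAAAdd
gen 18: AAAAAddddddAAdddddAA
gen 19: dddddAAAAAAAdAAAAAAd
gen 20: AAAAAAddddddAAdddddA
gen 21: ddddddAAAAAAAdAAAAAA
gen 22: AAAAAAAddddddAAddddd
gen 23: AddddddAAAAAAAdAAAAA
gen 24: dAAAAAAAddddddAAdddd
gen 25: AAddddddAAAAAAAdAAAA
gen 26: ddAAAAAAAddddddAAddd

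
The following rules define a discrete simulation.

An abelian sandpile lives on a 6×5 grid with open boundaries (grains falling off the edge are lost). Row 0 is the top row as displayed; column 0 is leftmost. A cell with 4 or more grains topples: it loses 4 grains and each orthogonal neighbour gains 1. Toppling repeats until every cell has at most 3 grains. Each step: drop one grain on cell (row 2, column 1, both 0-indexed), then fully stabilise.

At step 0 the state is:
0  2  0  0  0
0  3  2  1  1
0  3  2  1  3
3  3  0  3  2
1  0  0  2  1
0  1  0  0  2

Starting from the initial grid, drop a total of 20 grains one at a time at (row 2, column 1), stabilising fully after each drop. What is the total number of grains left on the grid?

step 0: 0  2  0  0  0
0  3  2  1  1
0  3  2  1  3
3  3  0  3  2
1  0  0  2  1
0  1  0  0  2
step 1: 0  3  0  0  0
1  0  3  1  1
2  2  3  1  3
0  1  1  3  2
2  1  0  2  1
0  1  0  0  2
step 2: 0  3  0  0  0
1  0  3  1  1
2  3  3  1  3
0  1  1  3  2
2  1  0  2  1
0  1  0  0  2
step 3: 0  3  1  0  0
1  2  0  2  1
3  1  1  2  3
0  2  2  3  2
2  1  0  2  1
0  1  0  0  2
step 4: 0  3  1  0  0
1  2  0  2  1
3  2  1  2  3
0  2  2  3  2
2  1  0  2  1
0  1  0  0  2
step 5: 0  3  1  0  0
1  2  0  2  1
3  3  1  2  3
0  2  2  3  2
2  1  0  2  1
0  1  0  0  2
step 6: 0  3  1  0  0
2  3  0  2  1
0  1  2  2  3
1  3  2  3  2
2  1  0  2  1
0  1  0  0  2
step 7: 0  3  1  0  0
2  3  0  2  1
0  2  2  2  3
1  3  2  3  2
2  1  0  2  1
0  1  0  0  2
step 8: 0  3  1  0  0
2  3  0  2  1
0  3  2  2  3
1  3  2  3  2
2  1  0  2  1
0  1  0  0  2
step 9: 1  0  2  0  0
3  1  1  2  1
1  2  3  2  3
2  0  3  3  2
2  2  0  2  1
0  1  0  0  2
step 10: 1  0  2  0  0
3  1  1  2  1
1  3  3  2  3
2  0  3  3  2
2  2  0  2  1
0  1  0  0  2
step 11: 1  0  2  0  0
3  2  2  3  2
2  1  2  1  1
2  2  1  2  0
2  2  1  3  2
0  1  0  0  2
step 12: 1  0  2  0  0
3  2  2  3  2
2  2  2  1  1
2  2  1  2  0
2  2  1  3  2
0  1  0  0  2
step 13: 1  0  2  0  0
3  2  2  3  2
2  3  2  1  1
2  2  1  2  0
2  2  1  3  2
0  1  0  0  2
step 14: 1  0  2  0  0
3  3  2  3  2
3  0  3  1  1
2  3  1  2  0
2  2  1  3  2
0  1  0  0  2
step 15: 1  0  2  0  0
3  3  2  3  2
3  1  3  1  1
2  3  1  2  0
2  2  1  3  2
0  1  0  0  2
step 16: 1  0  2  0  0
3  3  2  3  2
3  2  3  1  1
2  3  1  2  0
2  2  1  3  2
0  1  0  0  2
step 17: 1  0  2  0  0
3  3  2  3  2
3  3  3  1  1
2  3  1  2  0
2  2  1  3  2
0  1  0  0  2
step 18: 2  1  3  1  0
1  3  1  0  3
3  0  2  3  1
0  2  3  2  0
3  3  1  3  2
0  1  0  0  2
step 19: 2  1  3  1  0
1  3  1  0  3
3  1  2  3  1
0  2  3  2  0
3  3  1  3  2
0  1  0  0  2
step 20: 2  1  3  1  0
1  3  1  0  3
3  2  2  3  1
0  2  3  2  0
3  3  1  3  2
0  1  0  0  2

48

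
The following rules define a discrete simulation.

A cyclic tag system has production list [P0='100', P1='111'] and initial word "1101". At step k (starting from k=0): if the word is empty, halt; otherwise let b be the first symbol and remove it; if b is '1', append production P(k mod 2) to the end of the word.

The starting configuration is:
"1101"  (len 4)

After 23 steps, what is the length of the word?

29

k=0  "1101"  (len 4)
k=1  "101100"  (len 6)
k=2  "01100111"  (len 8)
k=3  "1100111"  (len 7)
k=4  "100111111"  (len 9)
k=5  "00111111100"  (len 11)
k=6  "0111111100"  (len 10)
k=7  "111111100"  (len 9)
k=8  "11111100111"  (len 11)
k=9  "1111100111100"  (len 13)
k=10  "111100111100111"  (len 15)
k=11  "11100111100111100"  (len 17)
k=12  "1100111100111100111"  (len 19)
k=13  "100111100111100111100"  (len 21)
k=14  "00111100111100111100111"  (len 23)
k=15  "0111100111100111100111"  (len 22)
k=16  "111100111100111100111"  (len 21)
k=17  "11100111100111100111100"  (len 23)
k=18  "1100111100111100111100111"  (len 25)
k=19  "100111100111100111100111100"  (len 27)
k=20  "00111100111100111100111100111"  (len 29)
k=21  "0111100111100111100111100111"  (len 28)
k=22  "111100111100111100111100111"  (len 27)
k=23  "11100111100111100111100111100"  (len 29)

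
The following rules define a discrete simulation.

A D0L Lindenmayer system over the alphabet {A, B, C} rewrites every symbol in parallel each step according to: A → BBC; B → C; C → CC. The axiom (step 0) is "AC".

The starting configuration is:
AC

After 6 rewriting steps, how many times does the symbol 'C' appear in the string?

128

t=0: AC
t=1: BBCCC
t=2: CCCCCCCC
t=3: CCCCCCCCCCCCCCCC
t=4: CCCCCCCCCCCCCCCCCCCCCCCCCCCCCCCC
t=5: CCCCCCCCCCCCCCCCCCCCCCCCCCCCCCCCCCCCCCCCCCCCCCCCCCCCCCCCCCCCCCCC
t=6: CCCCCCCCCCCCCCCCCCCCCCCCCCCCCCCCCCCCCCCCCCCCCCCCCCCCCCCCCC…CCCCCCCCCCCCCCCCCCCCCCCCCCCCCCCCCCCCCCCCCCCCCCCCCCCCCCCCCC  (len 128)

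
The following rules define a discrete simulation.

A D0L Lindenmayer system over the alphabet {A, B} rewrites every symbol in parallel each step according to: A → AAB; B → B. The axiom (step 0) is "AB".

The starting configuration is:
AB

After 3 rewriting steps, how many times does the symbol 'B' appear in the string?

t=0: AB
t=1: AABB
t=2: AABAABBB
t=3: AABAABBAABAABBBB

8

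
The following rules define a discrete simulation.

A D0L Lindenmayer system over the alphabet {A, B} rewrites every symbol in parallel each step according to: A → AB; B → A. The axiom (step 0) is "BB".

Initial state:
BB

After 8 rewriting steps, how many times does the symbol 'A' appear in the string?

k=0  BB
k=1  AA
k=2  ABAB
k=3  ABAABA
k=4  ABAABABAAB
k=5  ABAABABAABAABABA
k=6  ABAABABAABAABABAABABAABAAB
k=7  ABAABABAABAABABAABABAABAABABAABAABABAABABA
k=8  ABAABABAABAABABAABABAABAABABAABAABABAABABAABAABABAABABAABAABABAABAAB

42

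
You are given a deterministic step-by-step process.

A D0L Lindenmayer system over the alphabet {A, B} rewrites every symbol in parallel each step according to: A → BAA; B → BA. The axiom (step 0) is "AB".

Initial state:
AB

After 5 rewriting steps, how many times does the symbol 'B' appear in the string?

t=0: AB
t=1: BAABA
t=2: BABAABAABABAA
t=3: BABAABABAABAABABAABAABABAABABAABAA
t=4: BABAABABAABAABABAABABAABAABABAABAABABAABABAABAABABAABAABABAABABAABAABABAABABAABAABABAABAA
t=5: BABAABABAABAABABAABABAABAABABAABAABABAABABAABAABABAABABAAB…BAABABAABABAABAABABAABABAABAABABAABAABABAABABAABAABABAABAA  (len 233)

89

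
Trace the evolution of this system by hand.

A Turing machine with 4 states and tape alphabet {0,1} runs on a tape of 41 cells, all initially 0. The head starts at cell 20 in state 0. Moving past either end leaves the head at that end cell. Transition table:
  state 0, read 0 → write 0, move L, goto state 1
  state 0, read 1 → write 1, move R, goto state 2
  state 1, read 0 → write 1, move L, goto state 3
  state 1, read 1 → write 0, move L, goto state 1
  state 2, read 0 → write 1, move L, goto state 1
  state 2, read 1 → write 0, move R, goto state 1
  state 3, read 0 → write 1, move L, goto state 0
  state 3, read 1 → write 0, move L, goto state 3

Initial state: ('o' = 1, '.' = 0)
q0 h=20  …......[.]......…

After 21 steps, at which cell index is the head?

0

step 0: q0 h=20  …......[.]......…
step 1: q1 h=19  …......[.]......…
step 2: q3 h=18  …......[.]o.....…
step 3: q0 h=17  …......[.]oo....…
step 4: q1 h=16  …......[.].oo...…
step 5: q3 h=15  …......[.]o.oo..…
step 6: q0 h=14  …......[.]oo.oo.…
step 7: q1 h=13  …......[.].oo.oo…
step 8: q3 h=12  …......[.]o.oo.o…
step 9: q0 h=11  …......[.]oo.oo.…
step 10: q1 h=10  …......[.].oo.oo…
step 11: q3 h= 9  …......[.]o.oo.o…
step 12: q0 h= 8  …......[.]oo.oo.…
step 13: q1 h= 7  …......[.].oo.oo…
step 14: q3 h= 6  |......[.]o.oo.o…
step 15: q0 h= 5  |.....[.]oo.oo.…
step 16: q1 h= 4  |....[.].oo.oo…
step 17: q3 h= 3  |...[.]o.oo.o…
step 18: q0 h= 2  |..[.]oo.oo.…
step 19: q1 h= 1  |.[.].oo.oo…
step 20: q3 h= 0  |[.]o.oo.o…
step 21: q0 h= 0  |[o]o.oo.o…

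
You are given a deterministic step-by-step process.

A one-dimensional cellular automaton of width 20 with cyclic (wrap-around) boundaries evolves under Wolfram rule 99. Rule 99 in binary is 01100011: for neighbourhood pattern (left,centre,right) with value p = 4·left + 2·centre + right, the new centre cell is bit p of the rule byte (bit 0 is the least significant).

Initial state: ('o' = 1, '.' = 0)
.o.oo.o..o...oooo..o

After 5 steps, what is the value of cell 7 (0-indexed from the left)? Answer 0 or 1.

1

t=0: .o.oo.o..o...oooo..o
t=1: o.o.oo..o..oo...o.o.
t=2: .o.o.o.o..o.o.oo.o.o
t=3: o.o.o.o..o.o.o.oo.o.
t=4: .o.o.o..o.o.o.o.oo.o
t=5: o.o.o..o.o.o.o.o.oo.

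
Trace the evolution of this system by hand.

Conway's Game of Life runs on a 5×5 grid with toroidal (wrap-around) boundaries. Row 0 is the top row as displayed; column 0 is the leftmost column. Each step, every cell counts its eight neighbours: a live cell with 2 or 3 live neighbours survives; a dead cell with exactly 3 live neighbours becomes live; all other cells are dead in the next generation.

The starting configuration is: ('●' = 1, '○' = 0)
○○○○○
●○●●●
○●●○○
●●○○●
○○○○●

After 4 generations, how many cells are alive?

2

k=0  ○○○○○
●○●●●
○●●○○
●●○○●
○○○○●
k=1  ●○○○○
●○●●●
○○○○○
○●●●●
○○○○●
k=2  ●●○○○
●●○●●
○○○○○
●○●●●
○●●○●
k=3  ○○○○○
○●●○●
○○○○○
●○●○●
○○○○○
k=4  ○○○○○
○○○○○
○○●○●
○○○○○
○○○○○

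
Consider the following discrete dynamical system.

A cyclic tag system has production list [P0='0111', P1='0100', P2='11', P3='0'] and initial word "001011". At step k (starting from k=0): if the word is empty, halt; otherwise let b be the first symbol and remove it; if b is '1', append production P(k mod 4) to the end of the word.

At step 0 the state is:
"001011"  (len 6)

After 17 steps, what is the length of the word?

17

t=0: "001011"  (len 6)
t=1: "01011"  (len 5)
t=2: "1011"  (len 4)
t=3: "01111"  (len 5)
t=4: "1111"  (len 4)
t=5: "1110111"  (len 7)
t=6: "1101110100"  (len 10)
t=7: "10111010011"  (len 11)
t=8: "01110100110"  (len 11)
t=9: "1110100110"  (len 10)
t=10: "1101001100100"  (len 13)
t=11: "10100110010011"  (len 14)
t=12: "01001100100110"  (len 14)
t=13: "1001100100110"  (len 13)
t=14: "0011001001100100"  (len 16)
t=15: "011001001100100"  (len 15)
t=16: "11001001100100"  (len 14)
t=17: "10010011001000111"  (len 17)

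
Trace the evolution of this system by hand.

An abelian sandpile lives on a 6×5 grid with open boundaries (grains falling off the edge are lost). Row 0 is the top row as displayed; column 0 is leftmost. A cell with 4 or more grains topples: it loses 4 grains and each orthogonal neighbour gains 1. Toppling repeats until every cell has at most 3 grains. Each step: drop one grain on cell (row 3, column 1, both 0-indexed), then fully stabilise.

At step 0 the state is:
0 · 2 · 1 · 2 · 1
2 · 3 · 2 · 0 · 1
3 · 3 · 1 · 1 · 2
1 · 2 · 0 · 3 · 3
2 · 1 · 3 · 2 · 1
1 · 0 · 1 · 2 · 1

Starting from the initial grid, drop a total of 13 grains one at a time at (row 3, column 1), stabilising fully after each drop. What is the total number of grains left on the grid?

[0] 0 · 2 · 1 · 2 · 1
2 · 3 · 2 · 0 · 1
3 · 3 · 1 · 1 · 2
1 · 2 · 0 · 3 · 3
2 · 1 · 3 · 2 · 1
1 · 0 · 1 · 2 · 1
[1] 0 · 2 · 1 · 2 · 1
2 · 3 · 2 · 0 · 1
3 · 3 · 1 · 1 · 2
1 · 3 · 0 · 3 · 3
2 · 1 · 3 · 2 · 1
1 · 0 · 1 · 2 · 1
[2] 1 · 3 · 1 · 2 · 1
0 · 1 · 3 · 0 · 1
1 · 2 · 2 · 1 · 2
3 · 1 · 1 · 3 · 3
2 · 2 · 3 · 2 · 1
1 · 0 · 1 · 2 · 1
[3] 1 · 3 · 1 · 2 · 1
0 · 1 · 3 · 0 · 1
1 · 2 · 2 · 1 · 2
3 · 2 · 1 · 3 · 3
2 · 2 · 3 · 2 · 1
1 · 0 · 1 · 2 · 1
[4] 1 · 3 · 1 · 2 · 1
0 · 1 · 3 · 0 · 1
1 · 2 · 2 · 1 · 2
3 · 3 · 1 · 3 · 3
2 · 2 · 3 · 2 · 1
1 · 0 · 1 · 2 · 1
[5] 1 · 3 · 1 · 2 · 1
0 · 1 · 3 · 0 · 1
2 · 3 · 2 · 1 · 2
0 · 1 · 2 · 3 · 3
3 · 3 · 3 · 2 · 1
1 · 0 · 1 · 2 · 1
[6] 1 · 3 · 1 · 2 · 1
0 · 1 · 3 · 0 · 1
2 · 3 · 2 · 1 · 2
0 · 2 · 2 · 3 · 3
3 · 3 · 3 · 2 · 1
1 · 0 · 1 · 2 · 1
[7] 1 · 3 · 1 · 2 · 1
0 · 1 · 3 · 0 · 1
2 · 3 · 2 · 1 · 2
0 · 3 · 2 · 3 · 3
3 · 3 · 3 · 2 · 1
1 · 0 · 1 · 2 · 1
[8] 1 · 3 · 2 · 2 · 1
0 · 3 · 0 · 1 · 1
3 · 1 · 1 · 3 · 3
2 · 3 · 2 · 2 · 0
0 · 2 · 2 · 0 · 3
2 · 1 · 2 · 3 · 1
[9] 1 · 3 · 2 · 2 · 1
0 · 3 · 0 · 1 · 1
3 · 2 · 1 · 3 · 3
3 · 0 · 3 · 2 · 0
0 · 3 · 2 · 0 · 3
2 · 1 · 2 · 3 · 1
[10] 1 · 3 · 2 · 2 · 1
0 · 3 · 0 · 1 · 1
3 · 2 · 1 · 3 · 3
3 · 1 · 3 · 2 · 0
0 · 3 · 2 · 0 · 3
2 · 1 · 2 · 3 · 1
[11] 1 · 3 · 2 · 2 · 1
0 · 3 · 0 · 1 · 1
3 · 2 · 1 · 3 · 3
3 · 2 · 3 · 2 · 0
0 · 3 · 2 · 0 · 3
2 · 1 · 2 · 3 · 1
[12] 1 · 3 · 2 · 2 · 1
0 · 3 · 0 · 1 · 1
3 · 2 · 1 · 3 · 3
3 · 3 · 3 · 2 · 0
0 · 3 · 2 · 0 · 3
2 · 1 · 2 · 3 · 1
[13] 2 · 0 · 3 · 2 · 1
2 · 1 · 1 · 1 · 1
1 · 2 · 3 · 3 · 3
2 · 0 · 2 · 3 · 0
2 · 2 · 0 · 1 · 3
2 · 2 · 3 · 3 · 1

52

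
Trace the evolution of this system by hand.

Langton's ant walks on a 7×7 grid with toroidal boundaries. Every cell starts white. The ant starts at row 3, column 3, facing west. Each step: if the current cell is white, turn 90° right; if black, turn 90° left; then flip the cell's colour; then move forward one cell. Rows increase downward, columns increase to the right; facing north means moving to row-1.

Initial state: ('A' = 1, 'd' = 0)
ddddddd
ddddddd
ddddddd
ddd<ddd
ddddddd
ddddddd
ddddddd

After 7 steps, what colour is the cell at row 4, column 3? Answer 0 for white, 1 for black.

1

k=0  ddddddd
ddddddd
ddddddd
ddd<ddd
ddddddd
ddddddd
ddddddd
k=1  ddddddd
ddddddd
ddd^ddd
dddAddd
ddddddd
ddddddd
ddddddd
k=2  ddddddd
ddddddd
dddA>dd
dddAddd
ddddddd
ddddddd
ddddddd
k=3  ddddddd
ddddddd
dddAAdd
dddAvdd
ddddddd
ddddddd
ddddddd
k=4  ddddddd
ddddddd
dddAAdd
ddd<Add
ddddddd
ddddddd
ddddddd
k=5  ddddddd
ddddddd
dddAAdd
ddddAdd
dddvddd
ddddddd
ddddddd
k=6  ddddddd
ddddddd
dddAAdd
ddddAdd
dd<Addd
ddddddd
ddddddd
k=7  ddddddd
ddddddd
dddAAdd
dd^dAdd
ddAAddd
ddddddd
ddddddd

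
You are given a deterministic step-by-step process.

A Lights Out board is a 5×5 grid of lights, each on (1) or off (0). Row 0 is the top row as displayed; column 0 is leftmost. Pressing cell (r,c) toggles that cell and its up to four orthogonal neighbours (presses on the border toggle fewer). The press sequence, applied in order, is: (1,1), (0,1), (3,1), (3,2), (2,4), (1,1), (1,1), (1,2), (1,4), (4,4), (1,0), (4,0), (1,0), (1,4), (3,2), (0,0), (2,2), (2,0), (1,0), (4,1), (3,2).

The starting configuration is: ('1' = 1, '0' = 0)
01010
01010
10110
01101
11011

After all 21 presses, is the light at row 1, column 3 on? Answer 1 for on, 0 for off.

k=0  01010
01010
10110
01101
11011
k=1  00010
10110
11110
01101
11011
k=2  11110
11110
11110
01101
11011
k=3  11110
11110
10110
10001
10011
k=4  11110
11110
10010
11111
10111
k=5  11110
11111
10001
11110
10111
k=6  10110
00011
11001
11110
10111
k=7  11110
11111
10001
11110
10111
k=8  11010
10001
10101
11110
10111
k=9  11011
10010
10100
11110
10111
k=10  11011
10010
10100
11111
10100
k=11  01011
01010
00100
11111
10100
k=12  01011
01010
00100
01111
01100
k=13  11011
10010
10100
01111
01100
k=14  11010
10001
10101
01111
01100
k=15  11010
10001
10001
00001
01000
k=16  00010
00001
10001
00001
01000
k=17  00010
00101
11111
00101
01000
k=18  00010
10101
00111
10101
01000
k=19  10010
01101
10111
10101
01000
k=20  10010
01101
10111
11101
10100
k=21  10010
01101
10011
10011
10000

0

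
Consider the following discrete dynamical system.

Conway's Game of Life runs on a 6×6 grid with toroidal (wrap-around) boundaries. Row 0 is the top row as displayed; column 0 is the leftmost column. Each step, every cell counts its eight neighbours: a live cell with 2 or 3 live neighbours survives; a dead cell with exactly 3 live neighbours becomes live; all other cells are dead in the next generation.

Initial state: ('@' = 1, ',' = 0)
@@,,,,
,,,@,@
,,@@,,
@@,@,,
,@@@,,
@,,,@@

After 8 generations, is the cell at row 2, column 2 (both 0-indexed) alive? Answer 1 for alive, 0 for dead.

gen 0: @@,,,,
,,,@,@
,,@@,,
@@,@,,
,@@@,,
@,,,@@
gen 1: ,@,,,,
@@,@@,
@@,@,,
@,,,@,
,,,@,,
,,,@@@
gen 2: ,@,,,,
,,,@@@
,,,@,,
@@@@@@
,,,@,,
,,@@@,
gen 3: ,,,,,@
,,@@@,
,@,,,,
@@,,,@
@,,,,,
,,@@@,
gen 4: ,,,,,@
,,@@@,
,@,@@@
,@,,,@
@,@@@,
,,,@@@
gen 5: ,,@,,@
@,@,,,
,@,,,@
,@,,,,
@@@,,,
@,@,,,
gen 6: @,@@,@
@,@,,@
,@@,,,
,,,,,,
@,@,,,
@,@@,@
gen 7: ,,,,,,
,,,,@@
@@@,,,
,,@,,,
@,@@,@
,,,,,,
gen 8: ,,,,,,
@@,,,@
@@@@,@
,,,,,@
,@@@,,
,,,,,,

1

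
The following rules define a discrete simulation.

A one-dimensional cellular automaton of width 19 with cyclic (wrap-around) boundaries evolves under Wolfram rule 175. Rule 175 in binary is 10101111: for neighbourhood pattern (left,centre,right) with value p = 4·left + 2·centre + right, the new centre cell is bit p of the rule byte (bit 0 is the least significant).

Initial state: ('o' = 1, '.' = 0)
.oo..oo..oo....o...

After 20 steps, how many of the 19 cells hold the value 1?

step 0: .oo..oo..oo....o...
step 1: oo..oo..oo..oooo.oo
step 2: o..oo..oo..oooo.ooo
step 3: ..oo..oo..oooo.oooo
step 4: .oo..oo..oooo.oooo.
step 5: oo..oo..oooo.oooo..
step 6: o..oo..oooo.oooo..o
step 7: ..oo..oooo.oooo..oo
step 8: .oo..oooo.oooo..oo.
step 9: oo..oooo.oooo..oo..
step 10: o..oooo.oooo..oo..o
step 11: ..oooo.oooo..oo..oo
step 12: .oooo.oooo..oo..oo.
step 13: oooo.oooo..oo..oo..
step 14: ooo.oooo..oo..oo..o
step 15: oo.oooo..oo..oo..oo
step 16: o.oooo..oo..oo..ooo
step 17: .oooo..oo..oo..oooo
step 18: oooo..oo..oo..oooo.
step 19: ooo..oo..oo..oooo.o
step 20: oo..oo..oo..oooo.oo

12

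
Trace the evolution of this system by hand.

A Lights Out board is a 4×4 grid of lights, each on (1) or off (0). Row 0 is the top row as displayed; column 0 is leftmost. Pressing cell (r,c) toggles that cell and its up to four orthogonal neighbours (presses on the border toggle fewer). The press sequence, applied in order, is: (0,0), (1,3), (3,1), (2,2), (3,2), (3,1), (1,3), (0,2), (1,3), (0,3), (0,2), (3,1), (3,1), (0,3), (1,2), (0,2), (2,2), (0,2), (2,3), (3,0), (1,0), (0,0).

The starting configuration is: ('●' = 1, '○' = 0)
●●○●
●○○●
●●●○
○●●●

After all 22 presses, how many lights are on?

[0] ●●○●
●○○●
●●●○
○●●●
[1] ○○○●
○○○●
●●●○
○●●●
[2] ○○○○
○○●○
●●●●
○●●●
[3] ○○○○
○○●○
●○●●
●○○●
[4] ○○○○
○○○○
●●○○
●○●●
[5] ○○○○
○○○○
●●●○
●●○○
[6] ○○○○
○○○○
●○●○
○○●○
[7] ○○○●
○○●●
●○●●
○○●○
[8] ○●●○
○○○●
●○●●
○○●○
[9] ○●●●
○○●○
●○●○
○○●○
[10] ○●○○
○○●●
●○●○
○○●○
[11] ○○●●
○○○●
●○●○
○○●○
[12] ○○●●
○○○●
●●●○
●●○○
[13] ○○●●
○○○●
●○●○
○○●○
[14] ○○○○
○○○○
●○●○
○○●○
[15] ○○●○
○●●●
●○○○
○○●○
[16] ○●○●
○●○●
●○○○
○○●○
[17] ○●○●
○●●●
●●●●
○○○○
[18] ○○●○
○●○●
●●●●
○○○○
[19] ○○●○
○●○○
●●○○
○○○●
[20] ○○●○
○●○○
○●○○
●●○●
[21] ●○●○
●○○○
●●○○
●●○●
[22] ○●●○
○○○○
●●○○
●●○●

7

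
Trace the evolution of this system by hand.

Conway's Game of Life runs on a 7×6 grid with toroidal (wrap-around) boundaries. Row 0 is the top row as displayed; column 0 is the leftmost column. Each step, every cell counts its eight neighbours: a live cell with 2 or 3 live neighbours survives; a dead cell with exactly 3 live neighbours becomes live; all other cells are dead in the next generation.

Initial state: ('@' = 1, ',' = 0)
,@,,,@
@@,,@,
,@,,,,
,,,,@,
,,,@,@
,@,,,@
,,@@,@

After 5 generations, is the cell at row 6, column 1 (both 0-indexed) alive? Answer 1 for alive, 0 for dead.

0) ,@,,,@
@@,,@,
,@,,,,
,,,,@,
,,,@,@
,@,,,@
,,@@,@
1) ,@,@,@
,@@,,@
@@,,,@
,,,,@,
@,,,,@
,,,@,@
,@@,,@
2) ,,,@,@
,,,,,@
,@@,@@
,@,,@,
@,,,,@
,@@,,@
,@,@,@
3) ,,@,,@
,,@@,@
,@@@@@
,@@@@,
,,@,@@
,@@,,@
,@,@,@
4) ,@,,,@
,,,,,@
,,,,,@
,,,,,,
,,,,,@
,@,,,@
,@,@,@
5) ,,@,,@
,,,,@@
,,,,,,
,,,,,,
@,,,,,
,,@,,@
,@,,,@

1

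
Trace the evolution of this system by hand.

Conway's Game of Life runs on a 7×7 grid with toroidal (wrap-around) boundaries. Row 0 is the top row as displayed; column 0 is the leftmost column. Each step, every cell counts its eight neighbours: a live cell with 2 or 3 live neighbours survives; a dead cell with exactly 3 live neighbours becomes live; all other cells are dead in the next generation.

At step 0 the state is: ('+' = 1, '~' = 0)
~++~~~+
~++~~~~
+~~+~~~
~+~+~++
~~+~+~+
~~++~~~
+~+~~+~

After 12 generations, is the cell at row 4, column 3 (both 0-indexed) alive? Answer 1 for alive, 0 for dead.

0

t=0: ~++~~~+
~++~~~~
+~~+~~~
~+~+~++
~~+~+~+
~~++~~~
+~+~~+~
t=1: ~~~+~~+
~~~+~~~
+~~++~+
~+~+~++
++~~+~+
~~+~+++
+~~~~~+
t=2: +~~~~~+
+~++~++
+~~+~~+
~+~+~~~
~+~~~~~
~~~++~~
+~~++~~
t=3: ~~+~~~~
~~++++~
~~~+~+~
~+~~~~~
~~~++~~
~~+++~~
+~~++++
t=4: ~++~~~~
~~+~~+~
~~~+~+~
~~++~~~
~~~~+~~
~~+~~~+
~+~~~++
t=5: +++~~++
~++++~~
~~~+~~~
~~++~~~
~~+~~~~
+~~~~~+
~+~~~++
t=6: ~~~~~~~
~~~~+++
~+~~~~~
~~++~~~
~+++~~~
++~~~++
~~+~~~~
t=7: ~~~~~+~
~~~~~+~
~~++++~
~~~+~~~
~~~++~+
+~~+~~+
++~~~~+
t=8: +~~~~+~
~~~+~++
~~++~+~
~~~~~~~
+~+++++
~++++~~
~+~~~+~
t=9: +~~~~+~
~~++~+~
~~++~++
~+~~~~~
+~~~~++
~~~~~~~
++~+~++
t=10: +~~+~+~
~+++~+~
~+~+~++
~++~+~~
+~~~~~+
~+~~+~~
++~~++~
t=11: +~~+~+~
~+~+~+~
~~~~~++
~++++~~
+~++~+~
~+~~+~~
++++~+~
t=12: +~~+~+~
+~+~~+~
++~~~++
++~~~~~
+~~~~+~
~~~~~+~
+~~+~+~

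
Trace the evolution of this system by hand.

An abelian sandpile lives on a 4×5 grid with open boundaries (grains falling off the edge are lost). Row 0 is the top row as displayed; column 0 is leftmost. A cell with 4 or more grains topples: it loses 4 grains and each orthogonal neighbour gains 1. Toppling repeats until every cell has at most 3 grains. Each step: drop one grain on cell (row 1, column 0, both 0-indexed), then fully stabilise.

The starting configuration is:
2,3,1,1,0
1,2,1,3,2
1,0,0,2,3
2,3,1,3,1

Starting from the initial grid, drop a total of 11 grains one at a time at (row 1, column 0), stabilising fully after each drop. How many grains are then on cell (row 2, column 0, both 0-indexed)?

0

t=0: 2,3,1,1,0
1,2,1,3,2
1,0,0,2,3
2,3,1,3,1
t=1: 2,3,1,1,0
2,2,1,3,2
1,0,0,2,3
2,3,1,3,1
t=2: 2,3,1,1,0
3,2,1,3,2
1,0,0,2,3
2,3,1,3,1
t=3: 3,3,1,1,0
0,3,1,3,2
2,0,0,2,3
2,3,1,3,1
t=4: 3,3,1,1,0
1,3,1,3,2
2,0,0,2,3
2,3,1,3,1
t=5: 3,3,1,1,0
2,3,1,3,2
2,0,0,2,3
2,3,1,3,1
t=6: 3,3,1,1,0
3,3,1,3,2
2,0,0,2,3
2,3,1,3,1
t=7: 1,1,2,1,0
2,1,2,3,2
3,1,0,2,3
2,3,1,3,1
t=8: 1,1,2,1,0
3,1,2,3,2
3,1,0,2,3
2,3,1,3,1
t=9: 2,1,2,1,0
1,2,2,3,2
0,2,0,2,3
3,3,1,3,1
t=10: 2,1,2,1,0
2,2,2,3,2
0,2,0,2,3
3,3,1,3,1
t=11: 2,1,2,1,0
3,2,2,3,2
0,2,0,2,3
3,3,1,3,1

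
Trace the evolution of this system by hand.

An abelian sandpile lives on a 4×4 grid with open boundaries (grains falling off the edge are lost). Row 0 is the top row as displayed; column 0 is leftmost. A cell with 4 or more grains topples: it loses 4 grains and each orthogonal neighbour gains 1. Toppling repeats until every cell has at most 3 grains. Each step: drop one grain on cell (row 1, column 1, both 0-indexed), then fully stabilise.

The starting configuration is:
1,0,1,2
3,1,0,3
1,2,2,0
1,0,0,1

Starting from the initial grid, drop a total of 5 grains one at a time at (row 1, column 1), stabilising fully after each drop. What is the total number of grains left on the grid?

0) 1,0,1,2
3,1,0,3
1,2,2,0
1,0,0,1
1) 1,0,1,2
3,2,0,3
1,2,2,0
1,0,0,1
2) 1,0,1,2
3,3,0,3
1,2,2,0
1,0,0,1
3) 2,1,1,2
0,1,1,3
2,3,2,0
1,0,0,1
4) 2,1,1,2
0,2,1,3
2,3,2,0
1,0,0,1
5) 2,1,1,2
0,3,1,3
2,3,2,0
1,0,0,1

22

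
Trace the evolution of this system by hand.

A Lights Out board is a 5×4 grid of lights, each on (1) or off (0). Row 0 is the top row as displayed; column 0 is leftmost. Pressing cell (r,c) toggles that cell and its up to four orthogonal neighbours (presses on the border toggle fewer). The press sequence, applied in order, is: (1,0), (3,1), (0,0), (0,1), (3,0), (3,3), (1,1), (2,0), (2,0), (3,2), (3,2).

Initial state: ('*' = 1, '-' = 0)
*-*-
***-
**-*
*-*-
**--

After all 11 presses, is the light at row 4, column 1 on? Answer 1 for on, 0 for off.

0

t=0: *-*-
***-
**-*
*-*-
**--
t=1: --*-
--*-
-*-*
*-*-
**--
t=2: --*-
--*-
---*
-*--
*---
t=3: ***-
*-*-
---*
-*--
*---
t=4: ----
***-
---*
-*--
*---
t=5: ----
***-
*--*
*---
----
t=6: ----
***-
*---
*-**
---*
t=7: -*--
----
**--
*-**
---*
t=8: -*--
*---
----
--**
---*
t=9: -*--
----
**--
*-**
---*
t=10: -*--
----
***-
**--
--**
t=11: -*--
----
**--
*-**
---*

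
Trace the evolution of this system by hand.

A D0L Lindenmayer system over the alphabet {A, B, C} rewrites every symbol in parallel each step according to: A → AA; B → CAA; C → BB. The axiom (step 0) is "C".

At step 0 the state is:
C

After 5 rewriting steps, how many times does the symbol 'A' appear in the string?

48

step 0: C
step 1: BB
step 2: CAACAA
step 3: BBAAAABBAAAA
step 4: CAACAAAAAAAAAACAACAAAAAAAAAA
step 5: BBAAAABBAAAAAAAAAAAAAAAAAAAABBAAAABBAAAAAAAAAAAAAAAAAAAA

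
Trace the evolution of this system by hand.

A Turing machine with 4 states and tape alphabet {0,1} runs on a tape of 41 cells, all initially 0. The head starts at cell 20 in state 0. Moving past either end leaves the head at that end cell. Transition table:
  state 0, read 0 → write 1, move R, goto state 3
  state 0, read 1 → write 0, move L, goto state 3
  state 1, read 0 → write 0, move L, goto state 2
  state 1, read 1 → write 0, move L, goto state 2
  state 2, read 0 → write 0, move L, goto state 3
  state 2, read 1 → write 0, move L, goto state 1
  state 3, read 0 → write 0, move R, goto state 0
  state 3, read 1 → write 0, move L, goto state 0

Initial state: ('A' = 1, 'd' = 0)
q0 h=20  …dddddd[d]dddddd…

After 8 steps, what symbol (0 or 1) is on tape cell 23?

gen 0: q0 h=20  …dddddd[d]dddddd…
gen 1: q3 h=21  …dddddA[d]dddddd…
gen 2: q0 h=22  …ddddAd[d]dddddd…
gen 3: q3 h=23  …dddAdA[d]dddddd…
gen 4: q0 h=24  …ddAdAd[d]dddddd…
gen 5: q3 h=25  …dAdAdA[d]dddddd…
gen 6: q0 h=26  …AdAdAd[d]dddddd…
gen 7: q3 h=27  …dAdAdA[d]dddddd…
gen 8: q0 h=28  …AdAdAd[d]dddddd…

0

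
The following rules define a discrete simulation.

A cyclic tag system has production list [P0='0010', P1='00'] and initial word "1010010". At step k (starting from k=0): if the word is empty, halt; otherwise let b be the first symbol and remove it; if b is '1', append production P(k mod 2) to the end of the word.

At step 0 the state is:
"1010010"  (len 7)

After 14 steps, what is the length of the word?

7

0) "1010010"  (len 7)
1) "0100100010"  (len 10)
2) "100100010"  (len 9)
3) "001000100010"  (len 12)
4) "01000100010"  (len 11)
5) "1000100010"  (len 10)
6) "00010001000"  (len 11)
7) "0010001000"  (len 10)
8) "010001000"  (len 9)
9) "10001000"  (len 8)
10) "000100000"  (len 9)
11) "00100000"  (len 8)
12) "0100000"  (len 7)
13) "100000"  (len 6)
14) "0000000"  (len 7)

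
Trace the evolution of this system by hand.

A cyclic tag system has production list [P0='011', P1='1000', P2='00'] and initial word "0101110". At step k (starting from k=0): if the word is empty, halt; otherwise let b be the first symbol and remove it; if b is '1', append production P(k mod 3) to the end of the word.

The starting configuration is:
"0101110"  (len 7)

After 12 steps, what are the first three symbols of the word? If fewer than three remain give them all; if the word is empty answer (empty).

111

t=0: "0101110"  (len 7)
t=1: "101110"  (len 6)
t=2: "011101000"  (len 9)
t=3: "11101000"  (len 8)
t=4: "1101000011"  (len 10)
t=5: "1010000111000"  (len 13)
t=6: "01000011100000"  (len 14)
t=7: "1000011100000"  (len 13)
t=8: "0000111000001000"  (len 16)
t=9: "000111000001000"  (len 15)
t=10: "00111000001000"  (len 14)
t=11: "0111000001000"  (len 13)
t=12: "111000001000"  (len 12)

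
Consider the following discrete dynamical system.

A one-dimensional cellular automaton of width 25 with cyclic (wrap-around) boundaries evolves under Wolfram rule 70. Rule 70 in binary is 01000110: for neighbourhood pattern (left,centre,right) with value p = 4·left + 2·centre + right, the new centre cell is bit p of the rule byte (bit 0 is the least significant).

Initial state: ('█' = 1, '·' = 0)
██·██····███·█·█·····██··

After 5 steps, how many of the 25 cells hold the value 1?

11

gen 0: ██·██····███·█·█·····██··
gen 1: ·█··█···█··█·█·█····█·█·█
gen 2: ·█·██··██·██·█·█···██·█·█
gen 3: ·█··█·█·█··█·█·█··█·█·█·█
gen 4: ·█·██·█·█·██·█·█·██·█·█·█
gen 5: ·█··█·█·█··█·█·█··█·█·█·█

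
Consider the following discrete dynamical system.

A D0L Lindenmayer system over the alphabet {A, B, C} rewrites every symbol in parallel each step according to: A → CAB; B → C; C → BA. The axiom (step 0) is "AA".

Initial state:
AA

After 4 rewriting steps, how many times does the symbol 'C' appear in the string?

0) AA
1) CABCAB
2) BACABCBACABC
3) CCABBACABCBACCABBACABCBA
4) BABACABCCCABBACABCBACCABBABACABCCCABBACABCBACCAB

16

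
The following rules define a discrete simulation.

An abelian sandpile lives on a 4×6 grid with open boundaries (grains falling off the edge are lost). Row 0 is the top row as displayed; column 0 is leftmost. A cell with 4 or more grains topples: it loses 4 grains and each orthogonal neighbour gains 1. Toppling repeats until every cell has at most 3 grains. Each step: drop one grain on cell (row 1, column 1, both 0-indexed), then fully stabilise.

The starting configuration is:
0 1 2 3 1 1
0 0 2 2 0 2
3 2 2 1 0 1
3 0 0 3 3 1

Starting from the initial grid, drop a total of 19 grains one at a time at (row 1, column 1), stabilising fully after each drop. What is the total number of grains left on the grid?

step 0: 0 1 2 3 1 1
0 0 2 2 0 2
3 2 2 1 0 1
3 0 0 3 3 1
step 1: 0 1 2 3 1 1
0 1 2 2 0 2
3 2 2 1 0 1
3 0 0 3 3 1
step 2: 0 1 2 3 1 1
0 2 2 2 0 2
3 2 2 1 0 1
3 0 0 3 3 1
step 3: 0 1 2 3 1 1
0 3 2 2 0 2
3 2 2 1 0 1
3 0 0 3 3 1
step 4: 0 2 2 3 1 1
1 0 3 2 0 2
3 3 2 1 0 1
3 0 0 3 3 1
step 5: 0 2 2 3 1 1
1 1 3 2 0 2
3 3 2 1 0 1
3 0 0 3 3 1
step 6: 0 2 2 3 1 1
1 2 3 2 0 2
3 3 2 1 0 1
3 0 0 3 3 1
step 7: 0 2 2 3 1 1
1 3 3 2 0 2
3 3 2 1 0 1
3 0 0 3 3 1
step 8: 0 3 3 3 1 1
3 2 1 3 0 2
1 2 0 2 0 1
0 2 1 3 3 1
step 9: 0 3 3 3 1 1
3 3 1 3 0 2
1 2 0 2 0 1
0 2 1 3 3 1
step 10: 2 1 2 1 2 1
0 3 0 1 1 2
2 3 1 3 0 1
0 2 1 3 3 1
step 11: 2 2 2 1 2 1
1 1 1 1 1 2
3 0 2 3 0 1
0 3 1 3 3 1
step 12: 2 2 2 1 2 1
1 2 1 1 1 2
3 0 2 3 0 1
0 3 1 3 3 1
step 13: 2 2 2 1 2 1
1 3 1 1 1 2
3 0 2 3 0 1
0 3 1 3 3 1
step 14: 2 3 2 1 2 1
2 0 2 1 1 2
3 1 2 3 0 1
0 3 1 3 3 1
step 15: 2 3 2 1 2 1
2 1 2 1 1 2
3 1 2 3 0 1
0 3 1 3 3 1
step 16: 2 3 2 1 2 1
2 2 2 1 1 2
3 1 2 3 0 1
0 3 1 3 3 1
step 17: 2 3 2 1 2 1
2 3 2 1 1 2
3 1 2 3 0 1
0 3 1 3 3 1
step 18: 3 0 3 1 2 1
3 1 3 1 1 2
3 2 2 3 0 1
0 3 1 3 3 1
step 19: 3 0 3 1 2 1
3 2 3 1 1 2
3 2 2 3 0 1
0 3 1 3 3 1

44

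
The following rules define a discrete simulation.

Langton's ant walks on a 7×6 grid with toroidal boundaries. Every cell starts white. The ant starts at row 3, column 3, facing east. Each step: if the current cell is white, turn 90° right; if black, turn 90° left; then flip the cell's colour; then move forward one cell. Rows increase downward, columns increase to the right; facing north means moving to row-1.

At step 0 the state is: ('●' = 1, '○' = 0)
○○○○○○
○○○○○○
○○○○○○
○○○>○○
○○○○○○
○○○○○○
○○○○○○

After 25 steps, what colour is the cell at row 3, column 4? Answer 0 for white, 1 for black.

1

[0] ○○○○○○
○○○○○○
○○○○○○
○○○>○○
○○○○○○
○○○○○○
○○○○○○
[1] ○○○○○○
○○○○○○
○○○○○○
○○○●○○
○○○v○○
○○○○○○
○○○○○○
[2] ○○○○○○
○○○○○○
○○○○○○
○○○●○○
○○<●○○
○○○○○○
○○○○○○
[3] ○○○○○○
○○○○○○
○○○○○○
○○^●○○
○○●●○○
○○○○○○
○○○○○○
[4] ○○○○○○
○○○○○○
○○○○○○
○○●>○○
○○●●○○
○○○○○○
○○○○○○
[5] ○○○○○○
○○○○○○
○○○^○○
○○●○○○
○○●●○○
○○○○○○
○○○○○○
[6] ○○○○○○
○○○○○○
○○○●>○
○○●○○○
○○●●○○
○○○○○○
○○○○○○
[7] ○○○○○○
○○○○○○
○○○●●○
○○●○v○
○○●●○○
○○○○○○
○○○○○○
[8] ○○○○○○
○○○○○○
○○○●●○
○○●<●○
○○●●○○
○○○○○○
○○○○○○
[9] ○○○○○○
○○○○○○
○○○^●○
○○●●●○
○○●●○○
○○○○○○
○○○○○○
[10] ○○○○○○
○○○○○○
○○<○●○
○○●●●○
○○●●○○
○○○○○○
○○○○○○
[11] ○○○○○○
○○^○○○
○○●○●○
○○●●●○
○○●●○○
○○○○○○
○○○○○○
[12] ○○○○○○
○○●>○○
○○●○●○
○○●●●○
○○●●○○
○○○○○○
○○○○○○
[13] ○○○○○○
○○●●○○
○○●v●○
○○●●●○
○○●●○○
○○○○○○
○○○○○○
[14] ○○○○○○
○○●●○○
○○<●●○
○○●●●○
○○●●○○
○○○○○○
○○○○○○
[15] ○○○○○○
○○●●○○
○○○●●○
○○v●●○
○○●●○○
○○○○○○
○○○○○○
[16] ○○○○○○
○○●●○○
○○○●●○
○○○>●○
○○●●○○
○○○○○○
○○○○○○
[17] ○○○○○○
○○●●○○
○○○^●○
○○○○●○
○○●●○○
○○○○○○
○○○○○○
[18] ○○○○○○
○○●●○○
○○<○●○
○○○○●○
○○●●○○
○○○○○○
○○○○○○
[19] ○○○○○○
○○^●○○
○○●○●○
○○○○●○
○○●●○○
○○○○○○
○○○○○○
[20] ○○○○○○
○<○●○○
○○●○●○
○○○○●○
○○●●○○
○○○○○○
○○○○○○
[21] ○^○○○○
○●○●○○
○○●○●○
○○○○●○
○○●●○○
○○○○○○
○○○○○○
[22] ○●>○○○
○●○●○○
○○●○●○
○○○○●○
○○●●○○
○○○○○○
○○○○○○
[23] ○●●○○○
○●v●○○
○○●○●○
○○○○●○
○○●●○○
○○○○○○
○○○○○○
[24] ○●●○○○
○<●●○○
○○●○●○
○○○○●○
○○●●○○
○○○○○○
○○○○○○
[25] ○●●○○○
○○●●○○
○v●○●○
○○○○●○
○○●●○○
○○○○○○
○○○○○○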